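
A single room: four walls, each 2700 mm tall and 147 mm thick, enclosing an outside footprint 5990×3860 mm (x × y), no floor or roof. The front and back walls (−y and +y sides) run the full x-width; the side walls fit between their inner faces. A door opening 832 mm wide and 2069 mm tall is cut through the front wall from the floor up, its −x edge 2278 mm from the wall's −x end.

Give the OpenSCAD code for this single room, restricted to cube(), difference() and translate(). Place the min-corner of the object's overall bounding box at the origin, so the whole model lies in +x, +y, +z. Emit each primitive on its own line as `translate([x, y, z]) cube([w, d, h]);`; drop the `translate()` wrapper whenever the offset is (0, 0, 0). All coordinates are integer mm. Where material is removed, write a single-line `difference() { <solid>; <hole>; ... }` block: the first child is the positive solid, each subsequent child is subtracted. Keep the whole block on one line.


difference() { cube([5990, 147, 2700]); translate([2278, 0, 0]) cube([832, 147, 2069]); }
translate([0, 3713, 0]) cube([5990, 147, 2700]);
translate([0, 147, 0]) cube([147, 3566, 2700]);
translate([5843, 147, 0]) cube([147, 3566, 2700]);


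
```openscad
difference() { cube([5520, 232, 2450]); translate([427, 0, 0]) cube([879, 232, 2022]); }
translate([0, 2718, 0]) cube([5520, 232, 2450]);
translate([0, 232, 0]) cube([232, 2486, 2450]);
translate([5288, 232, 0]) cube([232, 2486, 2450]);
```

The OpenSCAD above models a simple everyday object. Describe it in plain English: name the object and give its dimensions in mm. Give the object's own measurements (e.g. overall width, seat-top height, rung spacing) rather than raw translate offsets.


A single room: four walls, each 2450 mm tall and 232 mm thick, enclosing an outside footprint 5520×2950 mm (x × y), no floor or roof. The front and back walls (−y and +y sides) run the full x-width; the side walls fit between their inner faces. A door opening 879 mm wide and 2022 mm tall is cut through the front wall from the floor up, its −x edge 427 mm from the wall's −x end.


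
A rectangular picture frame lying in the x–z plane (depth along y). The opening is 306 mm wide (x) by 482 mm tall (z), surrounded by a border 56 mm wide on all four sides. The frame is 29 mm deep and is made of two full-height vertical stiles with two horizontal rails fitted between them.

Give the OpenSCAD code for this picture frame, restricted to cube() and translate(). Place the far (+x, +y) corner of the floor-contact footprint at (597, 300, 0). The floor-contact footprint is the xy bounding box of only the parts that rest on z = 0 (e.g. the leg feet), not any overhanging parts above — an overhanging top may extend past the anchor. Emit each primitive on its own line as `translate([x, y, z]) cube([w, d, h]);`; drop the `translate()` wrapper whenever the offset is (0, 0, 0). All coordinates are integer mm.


translate([179, 271, 0]) cube([56, 29, 594]);
translate([541, 271, 0]) cube([56, 29, 594]);
translate([235, 271, 0]) cube([306, 29, 56]);
translate([235, 271, 538]) cube([306, 29, 56]);


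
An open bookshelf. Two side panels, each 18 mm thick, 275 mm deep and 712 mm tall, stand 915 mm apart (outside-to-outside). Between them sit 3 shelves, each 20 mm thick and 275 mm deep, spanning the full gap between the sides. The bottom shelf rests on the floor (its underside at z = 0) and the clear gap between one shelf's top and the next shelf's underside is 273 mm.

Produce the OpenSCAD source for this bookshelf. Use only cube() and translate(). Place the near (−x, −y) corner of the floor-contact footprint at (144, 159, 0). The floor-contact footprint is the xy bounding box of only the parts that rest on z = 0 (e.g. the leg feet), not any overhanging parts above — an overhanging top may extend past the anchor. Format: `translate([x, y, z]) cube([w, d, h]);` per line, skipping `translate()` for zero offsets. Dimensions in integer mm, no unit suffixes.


translate([144, 159, 0]) cube([18, 275, 712]);
translate([1041, 159, 0]) cube([18, 275, 712]);
translate([162, 159, 0]) cube([879, 275, 20]);
translate([162, 159, 293]) cube([879, 275, 20]);
translate([162, 159, 586]) cube([879, 275, 20]);


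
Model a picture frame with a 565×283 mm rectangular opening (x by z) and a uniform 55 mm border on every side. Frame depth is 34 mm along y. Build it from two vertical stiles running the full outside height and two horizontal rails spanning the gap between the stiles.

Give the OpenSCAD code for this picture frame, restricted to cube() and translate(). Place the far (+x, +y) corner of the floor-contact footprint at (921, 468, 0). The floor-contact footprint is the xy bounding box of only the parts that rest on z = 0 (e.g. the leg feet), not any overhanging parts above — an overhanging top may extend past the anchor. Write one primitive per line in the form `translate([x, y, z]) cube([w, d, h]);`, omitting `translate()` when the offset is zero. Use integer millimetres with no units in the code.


translate([246, 434, 0]) cube([55, 34, 393]);
translate([866, 434, 0]) cube([55, 34, 393]);
translate([301, 434, 0]) cube([565, 34, 55]);
translate([301, 434, 338]) cube([565, 34, 55]);


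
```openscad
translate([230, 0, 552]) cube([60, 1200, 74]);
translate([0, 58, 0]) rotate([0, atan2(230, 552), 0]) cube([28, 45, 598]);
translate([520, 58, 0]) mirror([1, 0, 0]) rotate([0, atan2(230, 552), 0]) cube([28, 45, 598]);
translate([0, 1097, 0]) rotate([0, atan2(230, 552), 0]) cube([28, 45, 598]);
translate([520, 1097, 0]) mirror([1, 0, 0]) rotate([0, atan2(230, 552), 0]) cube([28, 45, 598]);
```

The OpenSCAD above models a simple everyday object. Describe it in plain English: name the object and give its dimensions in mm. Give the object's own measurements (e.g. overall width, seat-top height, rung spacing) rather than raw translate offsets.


A sawhorse. A 60×1200×74 mm beam (x, y, z) sits on two A-frame leg pairs. Each pair is two raked legs of 28×45 mm section (45 mm along y) splaying symmetrically in x. Each leg rises 552 mm vertically over 230 mm of horizontal reach and is 598 mm long along its own axis. Every leg's outer bottom edge rests on the floor and its outer top edge meets a bottom edge of the beam — the left legs (tilting toward +x) meet the beam's −x bottom edge, the right legs (their mirror images, tilting toward −x) meet its +x bottom edge — so the leg tops tuck under the beam, the beam's underside is 552 mm above the floor, and the feet are 520 mm apart outside-to-outside with the beam centred between them. The two leg pairs are set in 58 mm from either end of the beam.


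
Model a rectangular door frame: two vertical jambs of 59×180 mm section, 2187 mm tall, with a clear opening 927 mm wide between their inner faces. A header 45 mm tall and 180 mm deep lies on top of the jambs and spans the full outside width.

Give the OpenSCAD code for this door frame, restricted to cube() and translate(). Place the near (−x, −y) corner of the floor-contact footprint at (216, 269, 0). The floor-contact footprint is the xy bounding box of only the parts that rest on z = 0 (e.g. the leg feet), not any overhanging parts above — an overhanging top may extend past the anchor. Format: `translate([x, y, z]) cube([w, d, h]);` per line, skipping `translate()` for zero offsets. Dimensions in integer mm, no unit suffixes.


translate([216, 269, 0]) cube([59, 180, 2187]);
translate([1202, 269, 0]) cube([59, 180, 2187]);
translate([216, 269, 2187]) cube([1045, 180, 45]);


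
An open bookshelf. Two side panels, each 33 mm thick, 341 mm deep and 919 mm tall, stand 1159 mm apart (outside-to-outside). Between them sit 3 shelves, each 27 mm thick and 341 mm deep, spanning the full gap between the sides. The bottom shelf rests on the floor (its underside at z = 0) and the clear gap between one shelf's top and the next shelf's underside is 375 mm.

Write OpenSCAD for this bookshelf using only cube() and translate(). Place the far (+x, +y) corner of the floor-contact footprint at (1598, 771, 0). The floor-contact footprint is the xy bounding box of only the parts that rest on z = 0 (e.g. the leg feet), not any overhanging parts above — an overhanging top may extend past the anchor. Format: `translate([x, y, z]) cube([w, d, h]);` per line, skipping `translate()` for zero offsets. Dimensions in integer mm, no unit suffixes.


translate([439, 430, 0]) cube([33, 341, 919]);
translate([1565, 430, 0]) cube([33, 341, 919]);
translate([472, 430, 0]) cube([1093, 341, 27]);
translate([472, 430, 402]) cube([1093, 341, 27]);
translate([472, 430, 804]) cube([1093, 341, 27]);


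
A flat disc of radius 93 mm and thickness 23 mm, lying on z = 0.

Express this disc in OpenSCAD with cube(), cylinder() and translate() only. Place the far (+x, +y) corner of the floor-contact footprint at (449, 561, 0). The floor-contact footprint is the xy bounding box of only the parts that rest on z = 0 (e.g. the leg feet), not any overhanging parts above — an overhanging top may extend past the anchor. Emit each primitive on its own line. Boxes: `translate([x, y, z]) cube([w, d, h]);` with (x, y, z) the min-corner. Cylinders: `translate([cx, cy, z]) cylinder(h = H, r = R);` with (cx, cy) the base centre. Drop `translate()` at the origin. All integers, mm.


translate([356, 468, 0]) cylinder(h = 23, r = 93);


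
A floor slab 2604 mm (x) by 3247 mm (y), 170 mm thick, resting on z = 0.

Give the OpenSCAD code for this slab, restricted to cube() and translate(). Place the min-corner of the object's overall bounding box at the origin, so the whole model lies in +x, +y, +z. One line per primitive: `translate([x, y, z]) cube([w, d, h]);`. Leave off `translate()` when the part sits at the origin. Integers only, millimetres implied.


cube([2604, 3247, 170]);


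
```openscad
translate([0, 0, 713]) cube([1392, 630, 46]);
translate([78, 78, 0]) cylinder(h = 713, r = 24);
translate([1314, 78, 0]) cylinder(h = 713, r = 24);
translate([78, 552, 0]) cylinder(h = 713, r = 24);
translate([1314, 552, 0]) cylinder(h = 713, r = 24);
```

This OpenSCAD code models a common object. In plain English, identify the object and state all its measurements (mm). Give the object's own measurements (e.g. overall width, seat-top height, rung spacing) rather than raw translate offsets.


A rectangular dining table. The top is 1392×630×46 mm with its upper surface at z = 759 mm. It stands on four round legs of 48 mm diameter, each leg's bounding box inset 54 mm from the nearest pair of top edges, running from the floor to the underside of the top.


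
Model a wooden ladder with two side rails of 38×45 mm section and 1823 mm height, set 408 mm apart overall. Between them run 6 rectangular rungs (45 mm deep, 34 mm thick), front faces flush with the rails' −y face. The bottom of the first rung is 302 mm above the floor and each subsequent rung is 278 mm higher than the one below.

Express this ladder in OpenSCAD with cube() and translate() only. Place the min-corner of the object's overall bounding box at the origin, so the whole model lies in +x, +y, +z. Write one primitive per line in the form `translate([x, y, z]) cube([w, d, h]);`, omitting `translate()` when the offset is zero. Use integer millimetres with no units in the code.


cube([38, 45, 1823]);
translate([370, 0, 0]) cube([38, 45, 1823]);
translate([38, 0, 302]) cube([332, 45, 34]);
translate([38, 0, 580]) cube([332, 45, 34]);
translate([38, 0, 858]) cube([332, 45, 34]);
translate([38, 0, 1136]) cube([332, 45, 34]);
translate([38, 0, 1414]) cube([332, 45, 34]);
translate([38, 0, 1692]) cube([332, 45, 34]);


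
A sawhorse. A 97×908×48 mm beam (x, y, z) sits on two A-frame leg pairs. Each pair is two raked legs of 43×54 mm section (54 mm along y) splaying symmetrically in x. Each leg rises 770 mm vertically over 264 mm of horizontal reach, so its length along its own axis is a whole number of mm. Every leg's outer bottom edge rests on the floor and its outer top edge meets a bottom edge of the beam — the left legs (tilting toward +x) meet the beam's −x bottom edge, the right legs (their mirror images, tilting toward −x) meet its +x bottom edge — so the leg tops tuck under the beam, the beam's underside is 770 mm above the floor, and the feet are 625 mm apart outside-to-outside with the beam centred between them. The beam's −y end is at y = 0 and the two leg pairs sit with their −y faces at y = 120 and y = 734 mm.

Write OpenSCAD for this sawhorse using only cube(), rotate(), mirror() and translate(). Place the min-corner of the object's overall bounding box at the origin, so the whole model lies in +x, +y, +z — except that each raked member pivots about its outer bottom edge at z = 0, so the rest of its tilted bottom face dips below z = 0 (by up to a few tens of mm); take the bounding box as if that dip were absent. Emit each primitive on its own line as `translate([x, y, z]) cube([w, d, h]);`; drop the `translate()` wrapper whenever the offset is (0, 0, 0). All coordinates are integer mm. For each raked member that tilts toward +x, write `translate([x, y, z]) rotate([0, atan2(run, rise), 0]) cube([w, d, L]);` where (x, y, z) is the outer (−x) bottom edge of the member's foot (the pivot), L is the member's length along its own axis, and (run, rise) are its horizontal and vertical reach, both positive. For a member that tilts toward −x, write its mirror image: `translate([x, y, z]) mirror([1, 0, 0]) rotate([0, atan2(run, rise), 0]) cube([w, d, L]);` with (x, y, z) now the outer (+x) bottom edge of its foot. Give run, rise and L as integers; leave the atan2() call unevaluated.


// leg length = √(264² + 770²) = 814
// right-leg outer foot x = 2·264 + 97 = 625
// beam min-corner = (264, 0, 770)
translate([264, 0, 770]) cube([97, 908, 48]);
translate([0, 120, 0]) rotate([0, atan2(264, 770), 0]) cube([43, 54, 814]);
translate([625, 120, 0]) mirror([1, 0, 0]) rotate([0, atan2(264, 770), 0]) cube([43, 54, 814]);
translate([0, 734, 0]) rotate([0, atan2(264, 770), 0]) cube([43, 54, 814]);
translate([625, 734, 0]) mirror([1, 0, 0]) rotate([0, atan2(264, 770), 0]) cube([43, 54, 814]);


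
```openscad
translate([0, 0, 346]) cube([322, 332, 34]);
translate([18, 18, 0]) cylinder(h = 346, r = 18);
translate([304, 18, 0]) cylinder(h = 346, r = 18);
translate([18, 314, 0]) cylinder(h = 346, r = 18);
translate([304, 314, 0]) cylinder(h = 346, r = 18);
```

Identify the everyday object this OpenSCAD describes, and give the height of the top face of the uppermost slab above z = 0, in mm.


A stool. The seat height is 380 mm.

A 322×332×34 slab at z = 346 on four corner cylinders — a stool. The seat top is 346 + 34 = 380 mm.


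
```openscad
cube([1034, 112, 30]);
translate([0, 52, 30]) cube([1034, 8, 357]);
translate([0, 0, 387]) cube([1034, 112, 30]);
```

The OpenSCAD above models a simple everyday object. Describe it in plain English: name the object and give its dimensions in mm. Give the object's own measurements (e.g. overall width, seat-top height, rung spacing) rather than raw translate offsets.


An I-beam lying along x, 1034 mm long. Overall section height 417 mm. Two flanges 112 mm wide (y) and 30 mm thick, one on the floor and one at the top; a web 8 mm thick runs between them, centred on the flange width.


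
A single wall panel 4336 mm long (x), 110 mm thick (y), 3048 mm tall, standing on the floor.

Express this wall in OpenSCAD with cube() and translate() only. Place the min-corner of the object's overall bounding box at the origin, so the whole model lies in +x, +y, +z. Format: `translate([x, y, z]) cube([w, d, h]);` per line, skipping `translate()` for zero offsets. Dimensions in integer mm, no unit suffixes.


cube([4336, 110, 3048]);


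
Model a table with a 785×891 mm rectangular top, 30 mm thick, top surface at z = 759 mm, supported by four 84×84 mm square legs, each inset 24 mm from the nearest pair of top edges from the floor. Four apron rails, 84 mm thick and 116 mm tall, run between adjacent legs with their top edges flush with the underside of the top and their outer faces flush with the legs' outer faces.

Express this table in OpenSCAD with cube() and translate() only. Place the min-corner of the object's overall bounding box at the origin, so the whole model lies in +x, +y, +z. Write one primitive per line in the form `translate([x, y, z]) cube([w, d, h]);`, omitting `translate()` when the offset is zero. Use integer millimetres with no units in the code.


translate([0, 0, 729]) cube([785, 891, 30]);
translate([24, 24, 0]) cube([84, 84, 729]);
translate([677, 24, 0]) cube([84, 84, 729]);
translate([24, 783, 0]) cube([84, 84, 729]);
translate([677, 783, 0]) cube([84, 84, 729]);
translate([108, 24, 613]) cube([569, 84, 116]);
translate([108, 783, 613]) cube([569, 84, 116]);
translate([24, 108, 613]) cube([84, 675, 116]);
translate([677, 108, 613]) cube([84, 675, 116]);


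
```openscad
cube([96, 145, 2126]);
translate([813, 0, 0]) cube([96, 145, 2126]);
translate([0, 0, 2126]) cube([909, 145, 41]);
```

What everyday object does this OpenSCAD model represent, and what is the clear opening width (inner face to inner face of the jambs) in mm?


A door frame. The clear opening width is 717 mm.

Two 2126 mm tall posts with a header on top — a door frame. The left jamb is 96 mm wide at x = 0; the right jamb starts at x = 813. The clear opening is 813 − 96 = 717 mm.


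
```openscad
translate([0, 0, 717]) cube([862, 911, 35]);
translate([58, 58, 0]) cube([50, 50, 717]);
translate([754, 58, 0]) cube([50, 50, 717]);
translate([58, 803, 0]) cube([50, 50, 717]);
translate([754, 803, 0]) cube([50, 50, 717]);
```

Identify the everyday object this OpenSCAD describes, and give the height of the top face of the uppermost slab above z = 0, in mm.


A table. The table height is 752 mm.

A 862×911×35 slab sits at z = 717 on four 50 mm square posts — a table. The top surface is at 717 + 35 = 752 mm.


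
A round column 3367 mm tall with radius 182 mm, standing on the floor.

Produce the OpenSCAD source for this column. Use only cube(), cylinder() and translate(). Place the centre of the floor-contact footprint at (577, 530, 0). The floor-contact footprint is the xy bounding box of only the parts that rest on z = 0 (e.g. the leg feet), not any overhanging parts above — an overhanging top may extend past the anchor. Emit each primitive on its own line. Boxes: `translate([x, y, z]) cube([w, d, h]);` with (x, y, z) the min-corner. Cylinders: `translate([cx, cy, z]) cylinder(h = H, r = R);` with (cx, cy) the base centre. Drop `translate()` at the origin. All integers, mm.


translate([577, 530, 0]) cylinder(h = 3367, r = 182);


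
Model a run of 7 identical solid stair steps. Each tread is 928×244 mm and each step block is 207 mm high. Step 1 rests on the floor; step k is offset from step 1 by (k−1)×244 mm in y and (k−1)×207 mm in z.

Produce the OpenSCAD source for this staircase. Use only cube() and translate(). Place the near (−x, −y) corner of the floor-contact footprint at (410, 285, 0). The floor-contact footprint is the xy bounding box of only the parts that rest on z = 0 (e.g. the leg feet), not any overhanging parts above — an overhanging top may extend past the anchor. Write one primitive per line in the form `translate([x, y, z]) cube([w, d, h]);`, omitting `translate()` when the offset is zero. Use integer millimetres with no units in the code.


translate([410, 285, 0]) cube([928, 244, 207]);
translate([410, 529, 207]) cube([928, 244, 207]);
translate([410, 773, 414]) cube([928, 244, 207]);
translate([410, 1017, 621]) cube([928, 244, 207]);
translate([410, 1261, 828]) cube([928, 244, 207]);
translate([410, 1505, 1035]) cube([928, 244, 207]);
translate([410, 1749, 1242]) cube([928, 244, 207]);


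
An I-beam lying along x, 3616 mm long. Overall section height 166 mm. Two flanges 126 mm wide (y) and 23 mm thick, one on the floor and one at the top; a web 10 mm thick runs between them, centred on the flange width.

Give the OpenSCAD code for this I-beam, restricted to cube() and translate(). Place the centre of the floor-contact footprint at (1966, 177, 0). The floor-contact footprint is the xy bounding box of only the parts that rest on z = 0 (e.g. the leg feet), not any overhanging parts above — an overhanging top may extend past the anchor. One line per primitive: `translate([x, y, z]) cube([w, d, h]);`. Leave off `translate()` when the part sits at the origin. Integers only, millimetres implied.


translate([158, 114, 0]) cube([3616, 126, 23]);
translate([158, 172, 23]) cube([3616, 10, 120]);
translate([158, 114, 143]) cube([3616, 126, 23]);


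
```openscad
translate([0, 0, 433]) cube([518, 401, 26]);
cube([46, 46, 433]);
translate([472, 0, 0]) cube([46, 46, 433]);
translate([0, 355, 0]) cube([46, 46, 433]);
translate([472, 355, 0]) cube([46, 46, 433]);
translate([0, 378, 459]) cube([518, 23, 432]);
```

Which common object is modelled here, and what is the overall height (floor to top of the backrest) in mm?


A chair. The overall height is 891 mm.

A slab on four corner posts with a tall panel at the back — a chair. The seat slab sits at z = 433 with thickness 26, and the 432 mm backrest starts at the seat top, so the overall height is 433 + 26 + 432 = 891 mm.


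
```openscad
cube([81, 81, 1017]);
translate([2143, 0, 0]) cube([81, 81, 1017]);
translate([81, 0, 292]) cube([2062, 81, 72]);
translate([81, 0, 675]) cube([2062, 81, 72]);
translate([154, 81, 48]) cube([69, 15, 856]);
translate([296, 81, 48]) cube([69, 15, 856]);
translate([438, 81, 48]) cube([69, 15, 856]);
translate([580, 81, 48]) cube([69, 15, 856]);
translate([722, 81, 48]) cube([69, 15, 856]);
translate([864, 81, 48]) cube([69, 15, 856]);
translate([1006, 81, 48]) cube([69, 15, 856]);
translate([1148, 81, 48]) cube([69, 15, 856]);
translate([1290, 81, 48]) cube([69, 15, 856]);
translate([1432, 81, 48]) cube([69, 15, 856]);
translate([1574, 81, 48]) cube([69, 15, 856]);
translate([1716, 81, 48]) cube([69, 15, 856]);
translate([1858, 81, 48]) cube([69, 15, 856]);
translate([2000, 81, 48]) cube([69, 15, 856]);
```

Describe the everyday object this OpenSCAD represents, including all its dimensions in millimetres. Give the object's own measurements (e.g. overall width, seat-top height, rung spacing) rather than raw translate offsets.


A fence section. Two 81×81 mm posts, 1017 mm tall, stand on the floor with a clear span of 2062 mm between their inner faces. Two horizontal rails of 81×72 mm section span the gap between the posts with their undersides at z = 292 mm and z = 675 mm, flush with the posts' −y face. 14 pickets, each 69 mm wide, 15 mm thick and 856 mm tall, are fixed to the +y face of the rails with their bottoms at z = 48 mm, spaced across the span with a 73 mm gap after the −x post and between neighbouring pickets, with 74 mm left before the +x post.


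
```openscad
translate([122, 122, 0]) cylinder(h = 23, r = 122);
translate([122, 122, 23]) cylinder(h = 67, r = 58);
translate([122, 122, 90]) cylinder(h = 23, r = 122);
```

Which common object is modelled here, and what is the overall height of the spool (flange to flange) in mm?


A spool. The overall height is 113 mm.

Three coaxial cylinders, large–small–large — a spool. Two 23 mm flanges and a 67 mm core give 23 + 67 + 23 = 113 mm.


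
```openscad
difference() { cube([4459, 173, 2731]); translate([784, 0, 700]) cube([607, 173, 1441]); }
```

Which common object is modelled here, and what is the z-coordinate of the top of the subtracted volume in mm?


A wall with a window opening. The window head height is 2141 mm.

A wall with a rectangular opening subtracted — a window. Sill at z = 700, opening 1441 mm tall, so the head is at 700 + 1441 = 2141 mm.


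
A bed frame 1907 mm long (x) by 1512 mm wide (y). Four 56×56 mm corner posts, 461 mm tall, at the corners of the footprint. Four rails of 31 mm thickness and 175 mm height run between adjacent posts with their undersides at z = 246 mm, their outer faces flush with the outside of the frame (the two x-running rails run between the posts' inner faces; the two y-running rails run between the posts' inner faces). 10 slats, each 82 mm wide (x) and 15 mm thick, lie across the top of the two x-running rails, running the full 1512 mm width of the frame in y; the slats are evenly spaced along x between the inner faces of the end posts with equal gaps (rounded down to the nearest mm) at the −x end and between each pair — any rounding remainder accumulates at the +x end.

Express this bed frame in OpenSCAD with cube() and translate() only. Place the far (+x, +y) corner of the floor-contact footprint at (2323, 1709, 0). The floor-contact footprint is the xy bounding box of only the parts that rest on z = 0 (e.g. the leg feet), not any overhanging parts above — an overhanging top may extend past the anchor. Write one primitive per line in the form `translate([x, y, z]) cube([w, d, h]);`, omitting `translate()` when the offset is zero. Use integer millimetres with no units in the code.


// slat z = rail_z + rail_h = 246 + 175 = 421
// slat gap = ⌊(1795 − 10·82) / 11⌋ = 88
translate([416, 197, 0]) cube([56, 56, 461]);
translate([416, 1653, 0]) cube([56, 56, 461]);
translate([2267, 197, 0]) cube([56, 56, 461]);
translate([2267, 1653, 0]) cube([56, 56, 461]);
translate([472, 197, 246]) cube([1795, 31, 175]);
translate([472, 1678, 246]) cube([1795, 31, 175]);
translate([416, 253, 246]) cube([31, 1400, 175]);
translate([2292, 253, 246]) cube([31, 1400, 175]);
translate([560, 197, 421]) cube([82, 1512, 15]);
translate([730, 197, 421]) cube([82, 1512, 15]);
translate([900, 197, 421]) cube([82, 1512, 15]);
translate([1070, 197, 421]) cube([82, 1512, 15]);
translate([1240, 197, 421]) cube([82, 1512, 15]);
translate([1410, 197, 421]) cube([82, 1512, 15]);
translate([1580, 197, 421]) cube([82, 1512, 15]);
translate([1750, 197, 421]) cube([82, 1512, 15]);
translate([1920, 197, 421]) cube([82, 1512, 15]);
translate([2090, 197, 421]) cube([82, 1512, 15]);


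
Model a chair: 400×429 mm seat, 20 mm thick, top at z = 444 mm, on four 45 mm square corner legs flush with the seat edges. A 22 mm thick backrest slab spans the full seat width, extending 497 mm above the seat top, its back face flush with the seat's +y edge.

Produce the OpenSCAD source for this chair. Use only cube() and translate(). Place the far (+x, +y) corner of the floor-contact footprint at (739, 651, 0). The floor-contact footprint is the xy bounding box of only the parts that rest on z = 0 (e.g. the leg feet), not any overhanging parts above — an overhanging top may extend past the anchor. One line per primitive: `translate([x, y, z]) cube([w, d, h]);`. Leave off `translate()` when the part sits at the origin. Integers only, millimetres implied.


// leg_h = 444 - 20 = 424
translate([339, 222, 424]) cube([400, 429, 20]);
translate([339, 222, 0]) cube([45, 45, 424]);
translate([694, 222, 0]) cube([45, 45, 424]);
translate([339, 606, 0]) cube([45, 45, 424]);
translate([694, 606, 0]) cube([45, 45, 424]);
translate([339, 629, 444]) cube([400, 22, 497]);


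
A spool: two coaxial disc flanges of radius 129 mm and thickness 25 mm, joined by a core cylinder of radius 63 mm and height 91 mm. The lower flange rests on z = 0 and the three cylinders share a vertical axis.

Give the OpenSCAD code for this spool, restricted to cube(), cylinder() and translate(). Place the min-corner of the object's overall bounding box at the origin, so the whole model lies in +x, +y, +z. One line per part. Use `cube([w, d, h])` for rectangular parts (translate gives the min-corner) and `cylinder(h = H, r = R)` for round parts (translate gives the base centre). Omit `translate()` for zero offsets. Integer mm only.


translate([129, 129, 0]) cylinder(h = 25, r = 129);
translate([129, 129, 25]) cylinder(h = 91, r = 63);
translate([129, 129, 116]) cylinder(h = 25, r = 129);


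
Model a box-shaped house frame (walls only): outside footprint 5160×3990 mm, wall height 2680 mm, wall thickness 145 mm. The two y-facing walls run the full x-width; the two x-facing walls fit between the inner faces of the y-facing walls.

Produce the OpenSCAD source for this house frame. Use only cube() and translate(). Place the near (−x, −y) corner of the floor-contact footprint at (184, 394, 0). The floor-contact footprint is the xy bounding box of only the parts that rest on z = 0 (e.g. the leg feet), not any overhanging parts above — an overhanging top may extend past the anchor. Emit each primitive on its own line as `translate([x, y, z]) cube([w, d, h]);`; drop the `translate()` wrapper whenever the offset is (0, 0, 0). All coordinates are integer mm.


translate([184, 394, 0]) cube([5160, 145, 2680]);
translate([184, 4239, 0]) cube([5160, 145, 2680]);
translate([184, 539, 0]) cube([145, 3700, 2680]);
translate([5199, 539, 0]) cube([145, 3700, 2680]);


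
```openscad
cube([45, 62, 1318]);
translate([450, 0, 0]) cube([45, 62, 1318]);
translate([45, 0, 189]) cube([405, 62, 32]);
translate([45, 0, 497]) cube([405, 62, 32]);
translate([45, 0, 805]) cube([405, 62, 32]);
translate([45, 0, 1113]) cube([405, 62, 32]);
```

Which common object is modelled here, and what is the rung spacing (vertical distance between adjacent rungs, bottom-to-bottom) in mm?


A ladder. The rung spacing is 308 mm.

Two tall 45×62 posts with 4 short bars between them — a ladder. Adjacent rungs sit at z = 189 and z = 497, so the spacing is 497 − 189 = 308 mm.


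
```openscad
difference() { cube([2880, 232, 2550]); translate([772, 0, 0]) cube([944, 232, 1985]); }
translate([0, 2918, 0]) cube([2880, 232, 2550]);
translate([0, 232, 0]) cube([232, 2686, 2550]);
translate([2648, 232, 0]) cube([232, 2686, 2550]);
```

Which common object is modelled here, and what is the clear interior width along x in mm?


A single room. The interior width is 2416 mm.

Four walls enclosing a rectangle with a door in the front wall — a room. Outside width 2880 minus two 232 mm walls gives 2416 mm.


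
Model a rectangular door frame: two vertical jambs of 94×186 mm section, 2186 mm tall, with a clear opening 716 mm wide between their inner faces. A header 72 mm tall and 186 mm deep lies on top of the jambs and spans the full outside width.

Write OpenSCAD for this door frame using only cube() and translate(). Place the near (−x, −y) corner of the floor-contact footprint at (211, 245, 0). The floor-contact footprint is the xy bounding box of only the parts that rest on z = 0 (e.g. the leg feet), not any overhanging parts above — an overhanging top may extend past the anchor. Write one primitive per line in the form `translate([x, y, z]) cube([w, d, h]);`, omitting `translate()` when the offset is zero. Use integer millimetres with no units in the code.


translate([211, 245, 0]) cube([94, 186, 2186]);
translate([1021, 245, 0]) cube([94, 186, 2186]);
translate([211, 245, 2186]) cube([904, 186, 72]);


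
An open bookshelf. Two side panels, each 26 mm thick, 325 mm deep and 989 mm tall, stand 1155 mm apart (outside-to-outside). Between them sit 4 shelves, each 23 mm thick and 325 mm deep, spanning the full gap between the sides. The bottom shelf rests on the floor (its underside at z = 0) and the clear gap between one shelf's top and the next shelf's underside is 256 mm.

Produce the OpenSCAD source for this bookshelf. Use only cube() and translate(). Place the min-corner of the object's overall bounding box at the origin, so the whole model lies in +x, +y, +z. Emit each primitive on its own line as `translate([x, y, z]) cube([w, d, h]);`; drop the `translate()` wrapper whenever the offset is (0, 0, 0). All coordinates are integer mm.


cube([26, 325, 989]);
translate([1129, 0, 0]) cube([26, 325, 989]);
translate([26, 0, 0]) cube([1103, 325, 23]);
translate([26, 0, 279]) cube([1103, 325, 23]);
translate([26, 0, 558]) cube([1103, 325, 23]);
translate([26, 0, 837]) cube([1103, 325, 23]);


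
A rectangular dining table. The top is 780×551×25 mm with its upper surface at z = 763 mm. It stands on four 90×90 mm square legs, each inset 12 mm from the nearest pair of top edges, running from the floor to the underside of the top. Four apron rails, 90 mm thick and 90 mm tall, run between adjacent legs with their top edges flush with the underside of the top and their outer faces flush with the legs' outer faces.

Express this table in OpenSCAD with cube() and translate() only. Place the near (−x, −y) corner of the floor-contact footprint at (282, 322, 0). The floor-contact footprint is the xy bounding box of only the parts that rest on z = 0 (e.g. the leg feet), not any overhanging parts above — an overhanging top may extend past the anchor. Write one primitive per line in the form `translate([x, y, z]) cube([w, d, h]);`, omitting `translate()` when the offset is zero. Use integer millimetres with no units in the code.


translate([270, 310, 738]) cube([780, 551, 25]);
translate([282, 322, 0]) cube([90, 90, 738]);
translate([948, 322, 0]) cube([90, 90, 738]);
translate([282, 759, 0]) cube([90, 90, 738]);
translate([948, 759, 0]) cube([90, 90, 738]);
translate([372, 322, 648]) cube([576, 90, 90]);
translate([372, 759, 648]) cube([576, 90, 90]);
translate([282, 412, 648]) cube([90, 347, 90]);
translate([948, 412, 648]) cube([90, 347, 90]);


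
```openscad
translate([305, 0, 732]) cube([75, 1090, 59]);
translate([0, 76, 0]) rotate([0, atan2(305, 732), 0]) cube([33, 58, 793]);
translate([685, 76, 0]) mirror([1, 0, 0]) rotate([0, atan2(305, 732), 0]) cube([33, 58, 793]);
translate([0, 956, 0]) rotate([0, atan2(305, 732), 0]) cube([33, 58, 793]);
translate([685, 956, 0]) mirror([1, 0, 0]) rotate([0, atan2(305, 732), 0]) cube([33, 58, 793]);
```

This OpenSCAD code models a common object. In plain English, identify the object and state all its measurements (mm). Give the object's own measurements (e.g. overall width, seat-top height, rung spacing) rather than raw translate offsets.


A sawhorse. A 75×1090×59 mm beam (x, y, z) sits on two A-frame leg pairs. Each pair is two raked legs of 33×58 mm section (58 mm along y) splaying symmetrically in x. Each leg rises 732 mm vertically over 305 mm of horizontal reach and is 793 mm long along its own axis. Every leg's outer bottom edge rests on the floor and its outer top edge meets a bottom edge of the beam — the left legs (tilting toward +x) meet the beam's −x bottom edge, the right legs (their mirror images, tilting toward −x) meet its +x bottom edge — so the leg tops tuck under the beam, the beam's underside is 732 mm above the floor, and the feet are 685 mm apart outside-to-outside with the beam centred between them. The two leg pairs are set in 76 mm from either end of the beam.


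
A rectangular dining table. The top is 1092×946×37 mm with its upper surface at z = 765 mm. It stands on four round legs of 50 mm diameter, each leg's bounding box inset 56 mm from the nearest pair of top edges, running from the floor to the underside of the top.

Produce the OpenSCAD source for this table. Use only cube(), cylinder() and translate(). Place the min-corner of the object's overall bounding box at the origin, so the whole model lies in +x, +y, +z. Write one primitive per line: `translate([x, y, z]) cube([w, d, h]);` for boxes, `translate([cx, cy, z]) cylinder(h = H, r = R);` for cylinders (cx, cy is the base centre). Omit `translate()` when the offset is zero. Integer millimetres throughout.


translate([0, 0, 728]) cube([1092, 946, 37]);
translate([81, 81, 0]) cylinder(h = 728, r = 25);
translate([1011, 81, 0]) cylinder(h = 728, r = 25);
translate([81, 865, 0]) cylinder(h = 728, r = 25);
translate([1011, 865, 0]) cylinder(h = 728, r = 25);


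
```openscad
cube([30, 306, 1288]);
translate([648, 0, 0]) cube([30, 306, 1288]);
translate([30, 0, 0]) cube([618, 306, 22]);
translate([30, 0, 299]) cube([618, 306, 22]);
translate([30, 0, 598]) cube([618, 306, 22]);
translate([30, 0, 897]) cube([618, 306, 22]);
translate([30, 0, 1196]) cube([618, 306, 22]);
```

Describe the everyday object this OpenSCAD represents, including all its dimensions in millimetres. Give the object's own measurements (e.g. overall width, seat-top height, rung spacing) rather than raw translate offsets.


An open bookshelf. Two side panels, each 30 mm thick, 306 mm deep and 1288 mm tall, stand 678 mm apart (outside-to-outside). Between them sit 5 shelves, each 22 mm thick and 306 mm deep, spanning the full gap between the sides. The bottom shelf rests on the floor (its underside at z = 0) and the clear gap between one shelf's top and the next shelf's underside is 277 mm.


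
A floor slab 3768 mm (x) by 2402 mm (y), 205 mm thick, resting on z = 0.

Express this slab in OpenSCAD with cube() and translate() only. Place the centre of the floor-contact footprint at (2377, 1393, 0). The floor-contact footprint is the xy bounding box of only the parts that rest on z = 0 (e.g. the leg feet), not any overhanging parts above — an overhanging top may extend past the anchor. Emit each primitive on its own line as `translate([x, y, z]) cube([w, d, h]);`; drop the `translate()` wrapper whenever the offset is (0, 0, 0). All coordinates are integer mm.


translate([493, 192, 0]) cube([3768, 2402, 205]);


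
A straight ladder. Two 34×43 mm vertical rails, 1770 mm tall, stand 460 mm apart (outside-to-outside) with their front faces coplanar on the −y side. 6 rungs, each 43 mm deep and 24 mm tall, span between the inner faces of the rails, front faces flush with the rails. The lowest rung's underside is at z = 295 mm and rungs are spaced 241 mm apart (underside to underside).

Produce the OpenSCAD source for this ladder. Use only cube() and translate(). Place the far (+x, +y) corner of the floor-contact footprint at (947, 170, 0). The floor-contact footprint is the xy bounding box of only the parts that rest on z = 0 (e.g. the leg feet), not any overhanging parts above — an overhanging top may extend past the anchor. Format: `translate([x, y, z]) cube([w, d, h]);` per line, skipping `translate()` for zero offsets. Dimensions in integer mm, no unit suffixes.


translate([487, 127, 0]) cube([34, 43, 1770]);
translate([913, 127, 0]) cube([34, 43, 1770]);
translate([521, 127, 295]) cube([392, 43, 24]);
translate([521, 127, 536]) cube([392, 43, 24]);
translate([521, 127, 777]) cube([392, 43, 24]);
translate([521, 127, 1018]) cube([392, 43, 24]);
translate([521, 127, 1259]) cube([392, 43, 24]);
translate([521, 127, 1500]) cube([392, 43, 24]);


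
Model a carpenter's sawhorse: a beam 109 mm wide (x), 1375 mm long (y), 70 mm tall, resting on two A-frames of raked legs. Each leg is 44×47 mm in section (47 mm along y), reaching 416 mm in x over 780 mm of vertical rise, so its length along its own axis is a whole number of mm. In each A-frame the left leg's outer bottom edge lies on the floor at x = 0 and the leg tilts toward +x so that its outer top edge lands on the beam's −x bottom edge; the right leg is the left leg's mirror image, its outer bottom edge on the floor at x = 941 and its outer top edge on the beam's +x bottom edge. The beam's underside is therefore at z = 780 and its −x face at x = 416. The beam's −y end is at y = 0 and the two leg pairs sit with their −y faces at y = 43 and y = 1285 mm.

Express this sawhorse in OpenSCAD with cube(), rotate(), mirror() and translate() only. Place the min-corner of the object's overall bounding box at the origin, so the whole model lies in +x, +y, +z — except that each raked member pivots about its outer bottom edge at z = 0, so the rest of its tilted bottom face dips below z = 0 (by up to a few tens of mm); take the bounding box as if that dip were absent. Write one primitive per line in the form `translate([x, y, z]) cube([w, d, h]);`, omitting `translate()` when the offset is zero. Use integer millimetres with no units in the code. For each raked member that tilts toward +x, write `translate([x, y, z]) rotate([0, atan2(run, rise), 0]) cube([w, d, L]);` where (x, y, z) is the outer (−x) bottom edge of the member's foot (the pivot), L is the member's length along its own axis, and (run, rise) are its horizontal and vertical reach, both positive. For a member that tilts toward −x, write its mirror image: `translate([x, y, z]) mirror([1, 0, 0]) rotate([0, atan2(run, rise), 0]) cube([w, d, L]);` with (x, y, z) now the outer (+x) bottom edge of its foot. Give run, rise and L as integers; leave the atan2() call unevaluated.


// leg length = √(416² + 780²) = 884
// right-leg outer foot x = 2·416 + 109 = 941
// beam min-corner = (416, 0, 780)
translate([416, 0, 780]) cube([109, 1375, 70]);
translate([0, 43, 0]) rotate([0, atan2(416, 780), 0]) cube([44, 47, 884]);
translate([941, 43, 0]) mirror([1, 0, 0]) rotate([0, atan2(416, 780), 0]) cube([44, 47, 884]);
translate([0, 1285, 0]) rotate([0, atan2(416, 780), 0]) cube([44, 47, 884]);
translate([941, 1285, 0]) mirror([1, 0, 0]) rotate([0, atan2(416, 780), 0]) cube([44, 47, 884]);
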